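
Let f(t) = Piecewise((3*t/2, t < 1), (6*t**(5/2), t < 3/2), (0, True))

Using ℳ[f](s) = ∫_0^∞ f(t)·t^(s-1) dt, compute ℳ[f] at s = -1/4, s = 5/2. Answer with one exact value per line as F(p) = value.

F(-1/4) = -2/3 + 3*2**(3/4)*3**(1/4)
F(5/2) = 4671/560

summing 2 kernel integrals split by 1 yields ℳ[f](s)
piece [0, 1): integrate 3*t/2 against the kernel
the [1, 3/2) slice contributes ∫ 6*t**(5/2)·t^(s-1) dt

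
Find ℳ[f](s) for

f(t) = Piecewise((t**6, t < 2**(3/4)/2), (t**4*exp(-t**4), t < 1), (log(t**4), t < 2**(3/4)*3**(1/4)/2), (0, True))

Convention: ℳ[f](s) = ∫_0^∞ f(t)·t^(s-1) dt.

(2**(s/4)*(s + 6)*(8*s - (s + 4)**2 + 16)*uppergamma(s/4 + 1, 1/2) - 2**(s/4)*(s + 6)*(8*s - (s + 4)**2 + 16)*uppergamma(s/4 + 1, 1) - 16*2**(s/4)*(s + 6) + 3**(s/4)*(s + 4)*(s + 6)*(-4*log(3) + 4*log(2)) + 3**(s/4)*(s + 6)*(-16*log(2) + 16*log(3)) + 16*3**(s/4)*(s + 6) + sqrt(2)*(8*s - (s + 4)**2 + 16))/(4*2**(s/4)*(s + 6)*(8*s - (s + 4)**2 + 16))
  Re(s) > -6

invert the power substitution to get t**3 on [0, sqrt(2)/2); t**2*exp(-t**2) on [sqrt(2)/2, 1); log(t**2) on [1, sqrt(6)/2)
peel off the power substitution: t**(3/2) on [0, 1/2); t*exp(-t) on [1/2, 1); log(t) on [1, 3/2)
reversing the shared t-power: sqrt(t) on [0, 1/2); exp(-t) on [1/2, 1); log(t)/t on [1, 3/2)
slice at 2**(3/4)/2, 1, transform all 3 pieces, and sum them
∫ over [0, 2**(3/4)/2) of t**6·t^(s-1) joins the sum
segment 2**(3/4)/2 to 1 holds t**4*exp(-t**4); add its integral
∫ log(t**4)·t^(s-1) over [1, 2**(3/4)*3**(1/4)/2)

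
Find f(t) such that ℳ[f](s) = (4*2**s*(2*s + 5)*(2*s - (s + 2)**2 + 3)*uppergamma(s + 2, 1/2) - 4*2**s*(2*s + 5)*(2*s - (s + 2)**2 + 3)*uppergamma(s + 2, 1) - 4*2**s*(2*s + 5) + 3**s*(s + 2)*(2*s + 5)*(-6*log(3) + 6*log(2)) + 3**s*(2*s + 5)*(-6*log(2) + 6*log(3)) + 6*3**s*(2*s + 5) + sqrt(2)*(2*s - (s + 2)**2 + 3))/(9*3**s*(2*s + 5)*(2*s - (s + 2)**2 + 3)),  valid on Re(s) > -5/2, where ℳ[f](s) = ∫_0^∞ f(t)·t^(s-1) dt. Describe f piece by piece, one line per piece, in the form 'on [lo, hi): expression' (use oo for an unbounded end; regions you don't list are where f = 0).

the shared t-power comes off first: sqrt(6)*sqrt(t)/2 on [0, 1/3); exp(-3*t/2) on [1/3, 2/3); 2*log(3*t/2)/(3*t) on [2/3, 1)
invert the common scale on t to get sqrt(t) on [0, 1/2); exp(-t) on [1/2, 1); log(t)/t on [1, 3/2)
slice at 1/3, 2/3, transform all 3 pieces, and sum them
on [0, 1/3): add ∫ sqrt(6)*t**(5/2)/2·t^(s-1) dt
piece [1/3, 2/3): integrate t**2*exp(-3*t/2) against the kernel
on [2/3, 1) integrate f = 2*t*log(3*t/2)/3 against the kernel

on [0, 1/3): sqrt(6)*t**(5/2)/2
on [1/3, 2/3): t**2*exp(-3*t/2)
on [2/3, 1): 2*t*log(3*t/2)/3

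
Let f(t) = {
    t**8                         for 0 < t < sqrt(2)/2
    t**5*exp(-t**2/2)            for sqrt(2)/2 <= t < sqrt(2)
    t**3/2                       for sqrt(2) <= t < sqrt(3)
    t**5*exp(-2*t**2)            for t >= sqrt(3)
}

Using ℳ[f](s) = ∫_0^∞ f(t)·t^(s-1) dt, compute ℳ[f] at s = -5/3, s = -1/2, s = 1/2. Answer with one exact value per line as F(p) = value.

F(-5/3) = -2**(2/3)*uppergamma(5/3, 1) - 3*2**(2/3)/8 + 2**(1/3)*uppergamma(5/3, 6)/8 + 3*2**(5/6)/304 + 3*3**(2/3)/8 + 2**(2/3)*uppergamma(5/3, 1/4)
F(-1/2) = -2*2**(1/4)*uppergamma(9/4, 1) - 47*2**(1/4)/120 + 2**(3/4)*uppergamma(9/4, 6)/16 + 3*3**(1/4)/5 + 2*2**(1/4)*uppergamma(9/4, 1/4)
F(1/2) = -2*2**(3/4)*uppergamma(11/4, 1) - 537*2**(3/4)/1904 + 2**(1/4)*uppergamma(11/4, 6)/16 + 3*3**(3/4)/7 + 2*2**(3/4)*uppergamma(11/4, 1/4)

peel off the power substitution: t**4 on [0, 1/2); t**(5/2)*exp(-t/2) on [1/2, 2); t**(3/2)/2 on [2, 3); …
reversing the shared t-power: t**2 on [0, 1/2); sqrt(t)*exp(-t/2) on [1/2, 2); 1/(2*sqrt(t)) on [2, 3); …
reversing the shared t-power: t**(3/2) on [0, 1/2); exp(-t/2) on [1/2, 2); 1/(2*t) on [2, 3); …
linearity at sqrt(2)/2, sqrt(2), sqrt(3) turns ℳ[f](s) into 4 summed integrals
∫ over [0, sqrt(2)/2) of t**8·t^(s-1) joins the sum
∫ t**5*exp(-t**2/2)·t^(s-1) over [sqrt(2)/2, sqrt(2))
for t in [sqrt(2), sqrt(3)): the term is ∫ t**3/2·t^(s-1)
[sqrt(3), ∞) adds the kernel integral of t**5*exp(-2*t**2)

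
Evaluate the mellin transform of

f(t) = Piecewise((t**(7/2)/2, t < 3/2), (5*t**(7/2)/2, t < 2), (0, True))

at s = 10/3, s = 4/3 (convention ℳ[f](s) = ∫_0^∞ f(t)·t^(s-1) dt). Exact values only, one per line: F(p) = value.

F(10/3) = 3*2**(1/6)*(-729*3**(5/6) + 10240*2**(2/3))/1312
F(4/3) = 3*2**(1/6)*(-81*3**(5/6) + 640*2**(2/3))/232

along the cuts 3/2, ℳ[f](s) splits into 2 integrals
on [0, 3/2): add ∫ t**(7/2)/2·t^(s-1) dt
between 3/2 and 2 the integrand is 5*t**(7/2)/2·t^(s-1)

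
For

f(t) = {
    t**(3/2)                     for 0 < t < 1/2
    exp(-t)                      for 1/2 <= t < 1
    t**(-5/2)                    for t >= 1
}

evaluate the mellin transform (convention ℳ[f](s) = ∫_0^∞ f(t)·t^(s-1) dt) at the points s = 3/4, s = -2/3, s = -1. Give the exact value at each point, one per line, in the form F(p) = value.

F(3/4) = -uppergamma(3/4, 1) + 2**(3/4)/18 + 4/7 + uppergamma(3/4, 1/2)
F(-2/3) = -uppergamma(-2/3, 1) + 6/19 + uppergamma(-2/3, 1/2) + 3*2**(1/6)/5
F(-1) = -expint(2, 1) + 2/7 + 2*expint(2, 1/2) + sqrt(2)

integrate the 3 segments split at 1/2, 1, then add the results
segment [0, 1/2) carries t**(3/2); integrate it
[1/2, 1) adds the kernel integral of exp(-t)
for t in [1, ∞): the term is ∫ t**(-5/2)·t^(s-1)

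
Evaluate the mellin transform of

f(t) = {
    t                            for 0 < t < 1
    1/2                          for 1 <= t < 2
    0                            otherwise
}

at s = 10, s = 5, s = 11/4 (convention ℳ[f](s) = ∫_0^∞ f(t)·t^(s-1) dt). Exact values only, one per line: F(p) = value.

summing 2 kernel integrals split by 1 yields ℳ[f](s)
on [0, 1): add ∫ t·t^(s-1) dt
on [1, 2): add ∫ 1/2·t^(s-1) dt

F(10) = 11273/220
F(5) = 49/15
F(11/4) = 14/165 + 8*2**(3/4)/11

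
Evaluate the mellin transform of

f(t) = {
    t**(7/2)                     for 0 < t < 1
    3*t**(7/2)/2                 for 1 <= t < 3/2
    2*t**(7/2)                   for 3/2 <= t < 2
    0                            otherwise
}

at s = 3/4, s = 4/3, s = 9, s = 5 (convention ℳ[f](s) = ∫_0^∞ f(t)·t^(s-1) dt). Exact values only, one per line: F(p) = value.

F(3/4) = -81*2**(3/4)*3**(1/4)/272 - 2/17 + 128*2**(1/4)/17
F(4/3) = -243*2**(1/6)*3**(5/6)/928 - 3/29 + 192*2**(5/6)/29
F(9) = -531441*sqrt(6)/204800 - 1/25 + 16384*sqrt(2)/25
F(5) = -6561*sqrt(6)/8704 - 1/17 + 1024*sqrt(2)/17

treat the 3 regions marked off by 1, 3/2 separately and sum
∫ over [0, 1) of t**(7/2)·t^(s-1) joins the sum
∫ over [1, 3/2) of 3*t**(7/2)/2·t^(s-1) joins the sum
segment 3/2 to 2 holds 2*t**(7/2); add its integral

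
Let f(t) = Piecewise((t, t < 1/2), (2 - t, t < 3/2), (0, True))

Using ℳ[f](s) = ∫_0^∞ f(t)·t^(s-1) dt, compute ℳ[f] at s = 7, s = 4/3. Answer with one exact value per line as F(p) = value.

F(7) = 24039/14336
F(4/3) = 3*2**(2/3)*(-5 + 12*3**(1/3))/56

cuts at 1/2: linearity sums the 2 kernel integrals
∫ t·t^(s-1) over [0, 1/2)
on [1/2, 3/2): add ∫ (2 - t)·t^(s-1) dt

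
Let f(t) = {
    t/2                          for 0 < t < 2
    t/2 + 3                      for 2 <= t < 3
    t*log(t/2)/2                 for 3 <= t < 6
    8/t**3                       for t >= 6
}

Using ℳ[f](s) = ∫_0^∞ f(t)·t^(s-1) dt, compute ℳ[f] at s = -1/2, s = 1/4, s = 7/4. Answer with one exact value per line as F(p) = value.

F(-1/2) = -1133*sqrt(6)/567 + sqrt(3) + log(2**(sqrt(3))*3**(-sqrt(3) + sqrt(6))) + 3*sqrt(2)
F(1/4) = -12*2**(1/4) - 14156*6**(1/4)/7425 + log(2**(6*3**(1/4)/5)*3**(-6*3**(1/4)/5 + 12*6**(1/4)/5)) + 354*3**(1/4)/25
F(7/4) = -11992*6**(3/4)/5445 - 24*2**(3/4)/7 - 18*3**(3/4)*log(3)/11 + 18*3**(3/4)*log(2)/11 + 6246*3**(3/4)/847 + 72*6**(3/4)*log(3)/11

back out the common scale on t: t on [0, 1); t + 3 on [1, 3/2); t*log(t) on [3/2, 3); …
integrate the 4 segments split at 2, 3, 6, then add the results
over [0, 2), the kernel integral of t/2 enters the sum
∫ over [2, 3) of (t/2 + 3)·t^(s-1) joins the sum
[3, 6) adds the kernel integral of t*log(t/2)/2
between 6 and ∞ the integrand is 8/t**3·t^(s-1)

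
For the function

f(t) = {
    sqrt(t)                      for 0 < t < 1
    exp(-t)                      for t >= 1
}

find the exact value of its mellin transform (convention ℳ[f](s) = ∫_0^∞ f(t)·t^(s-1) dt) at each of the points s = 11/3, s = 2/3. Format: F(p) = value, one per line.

decompose at 1; ℳ[f](s) sums the 2 pieces' integrals
∫ over [0, 1) of sqrt(t)·t^(s-1) joins the sum
over [1, ∞), the kernel integral of exp(-t) enters the sum

F(11/3) = 6/25 + uppergamma(11/3, 1)
F(2/3) = uppergamma(2/3, 1) + 6/7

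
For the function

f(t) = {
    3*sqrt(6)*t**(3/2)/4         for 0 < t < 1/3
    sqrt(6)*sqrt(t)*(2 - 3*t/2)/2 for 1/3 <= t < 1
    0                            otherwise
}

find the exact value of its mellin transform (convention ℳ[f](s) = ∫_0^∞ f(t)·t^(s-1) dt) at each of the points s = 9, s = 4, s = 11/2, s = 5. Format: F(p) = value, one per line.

F(9) = sqrt(2)*(-46 + 531441*sqrt(3))/15707034
F(4) = sqrt(2)*(-26 + 1377*sqrt(3))/16038
F(11/2) = 3637*sqrt(6)/61236
F(5) = sqrt(2)*(-10 + 1539*sqrt(3))/23166

back out the common scale on t: t**(3/2) on [0, 1/2); sqrt(t)*(2 - t) on [1/2, 3/2)
reversing the shared t-power: t on [0, 1/2); 2 - t on [1/2, 3/2)
summing 2 kernel integrals split by 1/3 yields ℳ[f](s)
between 0 and 1/3 the integrand is 3*sqrt(6)*t**(3/2)/4·t^(s-1)
segment 1/3 to 1 holds sqrt(6)*sqrt(t)*(2 - 3*t/2)/2; add its integral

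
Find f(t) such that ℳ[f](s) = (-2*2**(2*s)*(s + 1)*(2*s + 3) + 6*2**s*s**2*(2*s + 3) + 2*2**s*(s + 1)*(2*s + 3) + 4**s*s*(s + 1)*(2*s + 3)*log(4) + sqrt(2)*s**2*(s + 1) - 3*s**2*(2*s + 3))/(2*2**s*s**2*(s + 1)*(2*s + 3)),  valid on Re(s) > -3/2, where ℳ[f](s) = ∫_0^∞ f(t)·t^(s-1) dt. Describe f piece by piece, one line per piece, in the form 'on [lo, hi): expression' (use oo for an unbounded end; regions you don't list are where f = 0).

on [0, 1/2): t**(3/2)
on [1/2, 1): 3*t
on [1, 2): log(t)

split f at 1/2, 1: ℳ[f](s) collects 3 kernel integrals
segment [0, 1/2) carries t**(3/2); integrate it
for t in [1/2, 1): the term is ∫ 3*t·t^(s-1)
∫ over [1, 2) of log(t)·t^(s-1) joins the sum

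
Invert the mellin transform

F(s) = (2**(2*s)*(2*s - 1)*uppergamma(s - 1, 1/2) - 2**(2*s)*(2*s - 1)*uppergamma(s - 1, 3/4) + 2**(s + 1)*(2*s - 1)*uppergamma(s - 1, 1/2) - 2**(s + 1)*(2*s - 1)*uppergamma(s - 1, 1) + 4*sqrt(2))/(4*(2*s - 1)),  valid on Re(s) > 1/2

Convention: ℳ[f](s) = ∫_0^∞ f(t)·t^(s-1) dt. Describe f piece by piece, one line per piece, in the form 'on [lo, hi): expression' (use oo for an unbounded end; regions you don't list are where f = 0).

invert the shared t-power to get sqrt(2)*sqrt(t)/2 on [0, 1); exp(-t/2) on [1, 2); exp(-t/4) on [2, 3)
strip the common scale on t: sqrt(t) on [0, 1/2); exp(-t) on [1/2, 1); exp(-t/2) on [1, 3/2)
along the cuts 1, 2, ℳ[f](s) splits into 3 integrals
on [0, 1): add ∫ sqrt(2)/(2*sqrt(t))·t^(s-1) dt
over [1, 2), the kernel integral of exp(-t/2)/t enters the sum
segment [2, 3) carries exp(-t/4)/t; integrate it

on [0, 1): sqrt(2)/(2*sqrt(t))
on [1, 2): exp(-t/2)/t
on [2, 3): exp(-t/4)/t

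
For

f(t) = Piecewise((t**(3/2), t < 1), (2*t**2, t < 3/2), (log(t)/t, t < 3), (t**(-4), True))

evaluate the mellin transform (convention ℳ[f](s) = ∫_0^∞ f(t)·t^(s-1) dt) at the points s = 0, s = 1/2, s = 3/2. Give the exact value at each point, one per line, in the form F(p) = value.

F(0) = log(6**(1/3)/2) + 365/162
F(1/2) = -754*sqrt(3)/567 - 2*sqrt(3)*log(3)/3 - 2*sqrt(6)*log(2)/3 - 3/10 + 2*sqrt(6)*log(3)/3 + 67*sqrt(6)/30
F(3/2) = -538*sqrt(3)/135 - 5/21 + log(2**(sqrt(6))*3**(-sqrt(6) + 2*sqrt(3))) + 83*sqrt(6)/28

slice at 1, 3/2, 3, transform all 4 pieces, and sum them
∫ t**(3/2)·t^(s-1) over [0, 1)
∫ 2*t**2·t^(s-1) over [1, 3/2)
between 3/2 and 3 the integrand is log(t)/t·t^(s-1)
piece [3, ∞): integrate t**(-4) against the kernel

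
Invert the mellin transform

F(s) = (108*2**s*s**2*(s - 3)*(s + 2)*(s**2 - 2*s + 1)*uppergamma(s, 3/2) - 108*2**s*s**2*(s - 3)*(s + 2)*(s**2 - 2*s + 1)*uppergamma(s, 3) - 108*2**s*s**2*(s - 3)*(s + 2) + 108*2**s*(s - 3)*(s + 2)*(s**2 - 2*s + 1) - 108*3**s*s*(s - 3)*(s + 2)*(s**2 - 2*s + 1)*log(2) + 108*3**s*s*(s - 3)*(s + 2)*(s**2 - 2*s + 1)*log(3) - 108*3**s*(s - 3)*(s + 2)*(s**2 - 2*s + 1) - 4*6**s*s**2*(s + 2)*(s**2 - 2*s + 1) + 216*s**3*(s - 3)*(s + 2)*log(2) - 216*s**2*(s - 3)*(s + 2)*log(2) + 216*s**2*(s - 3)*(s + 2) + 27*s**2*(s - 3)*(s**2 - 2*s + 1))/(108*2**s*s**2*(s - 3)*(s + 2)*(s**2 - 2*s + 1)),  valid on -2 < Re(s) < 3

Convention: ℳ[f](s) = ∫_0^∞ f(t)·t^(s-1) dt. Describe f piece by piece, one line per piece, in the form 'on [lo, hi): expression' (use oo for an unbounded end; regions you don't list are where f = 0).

on [0, 1/2): t**2
on [1/2, 1): log(t)/t
on [1, 3/2): log(t)
on [3/2, 3): exp(-t)
on [3, oo): t**(-3)

decompose at 1/2, 1, 3/2, 3; ℳ[f](s) sums the 5 pieces' integrals
∫ over [0, 1/2) of t**2·t^(s-1) joins the sum
over [1/2, 1), the kernel integral of log(t)/t enters the sum
on [1, 3/2) integrate f = log(t) against the kernel
over [3/2, 3), the kernel integral of exp(-t) enters the sum
the [3, ∞) slice contributes ∫ t**(-3)·t^(s-1) dt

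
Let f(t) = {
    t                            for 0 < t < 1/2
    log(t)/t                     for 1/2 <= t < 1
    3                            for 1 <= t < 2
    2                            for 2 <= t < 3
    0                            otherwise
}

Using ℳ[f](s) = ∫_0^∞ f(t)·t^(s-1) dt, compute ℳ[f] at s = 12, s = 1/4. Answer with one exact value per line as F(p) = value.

summing 4 kernel integrals split by 1/2, 1, 2 yields ℳ[f](s)
∫ over [0, 1/2) of t·t^(s-1) joins the sum
over [1/2, 1), the kernel integral of log(t)/t enters the sum
[1, 2) adds the kernel integral of 3
between 2 and 3 the integrand is 2·t^(s-1)

F(12) = log(2)/22528 + 3437263911431/38658048
F(1/4) = 2**(3/4)*(-310*2**(1/4) - 60*log(2) + 89 + 90*sqrt(2) + 180*6**(1/4))/45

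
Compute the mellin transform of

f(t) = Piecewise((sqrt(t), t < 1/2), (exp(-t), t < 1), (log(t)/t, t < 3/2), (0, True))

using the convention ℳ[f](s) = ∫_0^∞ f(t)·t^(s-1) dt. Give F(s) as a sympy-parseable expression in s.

(3*2**s*(2*s + 1)*(s**2 - 2*s + 1)*uppergamma(s, 1/2) - 3*2**s*(2*s + 1)*(s**2 - 2*s + 1)*uppergamma(s, 1) + 3*2**s*(2*s + 1) + 3**s*s*(2*s + 1)*(-2*log(2) + 2*log(3)) - 2*3**s*(2*s + 1) + 3**s*(2*s + 1)*(-2*log(3) + 2*log(2)) + 3*sqrt(2)*(s**2 - 2*s + 1))/(3*2**s*(2*s + 1)*(s**2 - 2*s + 1))
  Re(s) > -1/2

slice at 1/2, 1, transform all 3 pieces, and sum them
∫ over [0, 1/2) of sqrt(t)·t^(s-1) joins the sum
piece [1/2, 1): integrate exp(-t) against the kernel
[1, 3/2) adds the kernel integral of log(t)/t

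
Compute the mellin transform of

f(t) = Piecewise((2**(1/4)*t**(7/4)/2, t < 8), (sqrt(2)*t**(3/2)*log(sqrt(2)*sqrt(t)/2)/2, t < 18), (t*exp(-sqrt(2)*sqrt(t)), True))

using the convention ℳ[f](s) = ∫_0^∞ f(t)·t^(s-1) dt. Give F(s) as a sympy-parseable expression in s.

2*2**(s + 1)*6**(-2*s - 2)*(-4*12**(2*s + 2)*(s + 1)*(4*s + 7)*log(2) - 2*12**(2*s + 2)*(4*s + 7)*log(2) + 2*12**(2*s + 2)*(4*s + 7) + 4*12**(2*s + 2)*sqrt(2)*(4*s + 4*(s + 1)**2 + 5) + 6*18**(2*s + 2)*(s + 1)*(4*s + 7)*log(3) - 3*18**(2*s + 2)*(4*s + 7) + 3*18**(2*s + 2)*(4*s + 7)*log(3) + 3**(2*s + 2)*(4*s + 7)*(4*s + 4*(s + 1)**2 + 5)*uppergamma(2*s + 2, 6))/((4*s + 7)*(4*s + 4*(s + 1)**2 + 5))
  Re(s) > -7/4

peel off the shared t-power: 2**(1/4)*t**(3/4)/2 on [0, 8); sqrt(2)*sqrt(t)*log(sqrt(2)*sqrt(t)/2)/2 on [8, 18); exp(-sqrt(2)*sqrt(t)) on [18, ∞)
back out the common scale on t: t**(3/4) on [0, 4); sqrt(t)*log(sqrt(t)) on [4, 9); exp(-2*sqrt(t)) on [9, ∞)
invert the power substitution to get t**(3/2) on [0, 2); t*log(t) on [2, 3); exp(-2*t) on [3, ∞)
along the cuts 8, 18, ℳ[f](s) splits into 3 integrals
∫ over [0, 8) of 2**(1/4)*t**(7/4)/2·t^(s-1) joins the sum
∫ sqrt(2)*t**(3/2)*log(sqrt(2)*sqrt(t)/2)/2·t^(s-1) over [8, 18)
[18, ∞) adds the kernel integral of t*exp(-sqrt(2)*sqrt(t))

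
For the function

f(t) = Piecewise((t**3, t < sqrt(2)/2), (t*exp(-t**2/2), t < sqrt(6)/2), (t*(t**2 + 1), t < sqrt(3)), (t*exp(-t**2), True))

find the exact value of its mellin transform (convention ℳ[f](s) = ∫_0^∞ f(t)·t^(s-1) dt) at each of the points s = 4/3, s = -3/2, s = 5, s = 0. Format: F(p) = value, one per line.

the power substitution comes off first: t**(3/2) on [0, 1/2); sqrt(t)*exp(-t/2) on [1/2, 3/2); sqrt(t)*(t + 1) on [3/2, 3); …
back out the shared t-power: t on [0, 1/2); exp(-t/2) on [1/2, 3/2); t + 1 on [3/2, 3); …
the 4 pieces separated at sqrt(2)/2, sqrt(6)/2, sqrt(3) each add one integral
piece [0, sqrt(2)/2): integrate t**3 against the kernel
∫ over [sqrt(2)/2, sqrt(6)/2) of t*exp(-t**2/2)·t^(s-1) joins the sum
on [sqrt(6)/2, sqrt(3)) integrate f = t*(t**2 + 1) against the kernel
over [sqrt(3), ∞), the kernel integral of t*exp(-t**2) enters the sum

F(4/3) = 2**(5/6)*(-423*3**(1/6) - 364*2**(1/3)*uppergamma(7/6, 3/4) + 182*2**(1/6)*uppergamma(7/6, 3) + 21 + 364*2**(1/3)*uppergamma(7/6, 1/4) + 1224*6**(1/6))/728
F(-3/2) = -2**(3/4)*uppergamma(-1/4, 3/4)/4 + uppergamma(-1/4, 3)/2 + 2**(1/4)/3 + 2**(3/4)*uppergamma(-1/4, 1/4)/4 + 2**(1/4)*3**(3/4)/3
F(5) = -65*exp(-3/4)/4 + 17*exp(-3)/2 + 41*exp(-1/4)/4 + 215/16
F(0) = sqrt(2)*(-9*sqrt(3) - 6*sqrt(pi)*erfc(sqrt(3)/2) + 3*sqrt(2)*sqrt(pi)*erfc(sqrt(3)) + 1 + 6*sqrt(pi)*erfc(1/2) + 12*sqrt(6))/12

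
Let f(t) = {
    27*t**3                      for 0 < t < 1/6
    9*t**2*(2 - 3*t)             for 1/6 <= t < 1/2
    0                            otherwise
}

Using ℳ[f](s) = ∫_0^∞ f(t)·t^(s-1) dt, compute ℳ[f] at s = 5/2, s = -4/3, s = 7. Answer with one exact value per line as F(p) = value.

F(5/2) = sqrt(6)*(-26 + 1377*sqrt(3))/85536
F(-4/3) = -18*6**(1/3)/5 + 189*2**(1/3)/20
F(7) = 255857/201553920

strip the common scale on t: t**3 on [0, 1/2); t**2*(2 - t) on [1/2, 3/2)
the shared t-power comes off first: t on [0, 1/2); 2 - t on [1/2, 3/2)
breakpoints 1/6: one integral from each of the 2 segments
piece [0, 1/6): integrate 27*t**3 against the kernel
∫ over [1/6, 1/2) of 9*t**2*(2 - 3*t)·t^(s-1) joins the sum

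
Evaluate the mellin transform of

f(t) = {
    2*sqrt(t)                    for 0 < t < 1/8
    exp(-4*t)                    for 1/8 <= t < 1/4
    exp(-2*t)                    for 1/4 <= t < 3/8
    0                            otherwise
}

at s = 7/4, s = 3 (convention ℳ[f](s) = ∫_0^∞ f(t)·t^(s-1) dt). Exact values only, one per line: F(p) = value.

F(7/4) = -2**(1/4)*uppergamma(7/4, 3/4)/4 - sqrt(2)*uppergamma(7/4, 1)/16 + 2**(1/4)/144 + sqrt(2)*uppergamma(7/4, 1/2)/16 + 2**(1/4)*uppergamma(7/4, 1/2)/4
F(3) = -65*exp(-3/4)/128 - 5*exp(-1)/64 + sqrt(2)/3584 + 117*exp(-1/2)/256

peel off the common scale on t: sqrt(2)*sqrt(t) on [0, 1/4); exp(-2*t) on [1/4, 1/2); exp(-t) on [1/2, 3/4)
peel off the common scale on t: sqrt(t) on [0, 1/2); exp(-t) on [1/2, 1); exp(-t/2) on [1, 3/2)
the 3 pieces separated at 1/8, 1/4 each add one integral
segment [0, 1/8) carries 2*sqrt(t); integrate it
∫ over [1/8, 1/4) of exp(-4*t)·t^(s-1) joins the sum
∫ over [1/4, 3/8) of exp(-2*t)·t^(s-1) joins the sum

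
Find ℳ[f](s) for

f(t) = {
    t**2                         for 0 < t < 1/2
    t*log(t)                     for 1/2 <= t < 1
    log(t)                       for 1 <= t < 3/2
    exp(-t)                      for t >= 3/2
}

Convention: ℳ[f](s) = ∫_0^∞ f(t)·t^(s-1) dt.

(4*2**s*s**2*(s + 2)*(s**2 + 2*s + 1)*uppergamma(s, 3/2) - 4*2**s*s**2*(s + 2) + 4*2**s*(s + 2)*(s**2 + 2*s + 1) + 3**s*s*(s + 2)*(-4*log(2) + 4*log(3))*(s**2 + 2*s + 1) - 4*3**s*(s + 2)*(s**2 + 2*s + 1) + s**3*(s + 2)*log(4) + s**2*(s + 2)*log(4) + 2*s**2*(s + 2) + s**2*(s**2 + 2*s + 1))/(4*2**s*s**2*(s + 2)*(s**2 + 2*s + 1))
  Re(s) > -2

linearity at 1/2, 1, 3/2 turns ℳ[f](s) into 4 summed integrals
the [0, 1/2) slice contributes ∫ t**2·t^(s-1) dt
between 1/2 and 1 the integrand is t*log(t)·t^(s-1)
segment 1 to 3/2 holds log(t); add its integral
segment 3/2 to ∞ holds exp(-t); add its integral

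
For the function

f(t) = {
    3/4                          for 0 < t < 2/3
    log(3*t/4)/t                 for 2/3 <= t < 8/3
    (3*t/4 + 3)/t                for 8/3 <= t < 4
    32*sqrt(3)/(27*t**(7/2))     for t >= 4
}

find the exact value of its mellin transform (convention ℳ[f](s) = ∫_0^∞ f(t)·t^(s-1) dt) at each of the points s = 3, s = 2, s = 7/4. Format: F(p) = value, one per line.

reversing the shared t-power: 3*t/4 on [0, 2/3); log(3*t/4) on [2/3, 8/3); 3*t/4 + 3 on [8/3, 4); …
the common scale on t comes off first: t/2 on [0, 1); log(t/2) on [1, 4); t/2 + 3 on [4, 6); …
back out the common scale on t: t on [0, 1/2); log(t) on [1/2, 2); t + 3 on [2, 3); …
along the cuts 2/3, 8/3, 4, ℳ[f](s) splits into 4 integrals
between 0 and 2/3 the integrand is 3/4·t^(s-1)
the [2/3, 8/3) slice contributes ∫ log(3*t/4)/t·t^(s-1) dt
between 8/3 and 4 the integrand is (3*t/4 + 3)/t·t^(s-1)
segment 4 to ∞ holds 32*sqrt(3)/(27*t**(7/2)); add its integral

F(3) = 32*sqrt(3)/27 + 34*log(2)/9 + 23
F(2) = 8*sqrt(3)/81 + 10*log(2)/3 + 11/2
F(7/4) = 2*2**(3/4)*3**(1/4)*(-436*sqrt(2) + 2*2**(3/4)*3**(1/4) + 65 + log(2**(42 + 84*sqrt(2))) + 180*6**(3/4))/189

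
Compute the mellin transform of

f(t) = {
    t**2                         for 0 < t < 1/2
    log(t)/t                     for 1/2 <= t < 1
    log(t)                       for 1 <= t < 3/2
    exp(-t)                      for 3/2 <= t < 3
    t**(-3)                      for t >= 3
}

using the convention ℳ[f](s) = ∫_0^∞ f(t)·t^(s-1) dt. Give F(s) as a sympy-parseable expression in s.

summing 5 kernel integrals split by 1/2, 1, 3/2, 3 yields ℳ[f](s)
between 0 and 1/2 the integrand is t**2·t^(s-1)
piece [1/2, 1): integrate log(t)/t against the kernel
the [1, 3/2) slice contributes ∫ log(t)·t^(s-1) dt
on [3/2, 3) integrate f = exp(-t) against the kernel
the [3, ∞) slice contributes ∫ t**(-3)·t^(s-1) dt

(108*2**s*s**2*(s - 3)*(s + 2)*(s**2 - 2*s + 1)*uppergamma(s, 3/2) - 108*2**s*s**2*(s - 3)*(s + 2)*(s**2 - 2*s + 1)*uppergamma(s, 3) - 108*2**s*s**2*(s - 3)*(s + 2) + 108*2**s*(s - 3)*(s + 2)*(s**2 - 2*s + 1) - 108*3**s*s*(s - 3)*(s + 2)*(s**2 - 2*s + 1)*log(2) + 108*3**s*s*(s - 3)*(s + 2)*(s**2 - 2*s + 1)*log(3) - 108*3**s*(s - 3)*(s + 2)*(s**2 - 2*s + 1) - 4*6**s*s**2*(s + 2)*(s**2 - 2*s + 1) + 216*s**3*(s - 3)*(s + 2)*log(2) - 216*s**2*(s - 3)*(s + 2)*log(2) + 216*s**2*(s - 3)*(s + 2) + 27*s**2*(s - 3)*(s**2 - 2*s + 1))/(108*2**s*s**2*(s - 3)*(s + 2)*(s**2 - 2*s + 1))
  -2 < Re(s) < 3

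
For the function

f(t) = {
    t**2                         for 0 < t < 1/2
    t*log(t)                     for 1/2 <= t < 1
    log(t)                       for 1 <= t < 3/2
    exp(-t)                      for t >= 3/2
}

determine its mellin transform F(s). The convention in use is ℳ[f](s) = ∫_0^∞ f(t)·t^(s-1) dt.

(4*2**s*s**2*(s + 2)*(s**2 + 2*s + 1)*uppergamma(s, 3/2) - 4*2**s*s**2*(s + 2) + 4*2**s*(s + 2)*(s**2 + 2*s + 1) + 3**s*s*(s + 2)*(-4*log(2) + 4*log(3))*(s**2 + 2*s + 1) - 4*3**s*(s + 2)*(s**2 + 2*s + 1) + s**3*(s + 2)*log(4) + s**2*(s + 2)*log(4) + 2*s**2*(s + 2) + s**2*(s**2 + 2*s + 1))/(4*2**s*s**2*(s + 2)*(s**2 + 2*s + 1))
  Re(s) > -2

split f at 1/2, 1, 3/2: ℳ[f](s) collects 4 kernel integrals
piece [0, 1/2): integrate t**2 against the kernel
∫ over [1/2, 1) of t*log(t)·t^(s-1) joins the sum
the [1, 3/2) slice contributes ∫ log(t)·t^(s-1) dt
piece [3/2, ∞): integrate exp(-t) against the kernel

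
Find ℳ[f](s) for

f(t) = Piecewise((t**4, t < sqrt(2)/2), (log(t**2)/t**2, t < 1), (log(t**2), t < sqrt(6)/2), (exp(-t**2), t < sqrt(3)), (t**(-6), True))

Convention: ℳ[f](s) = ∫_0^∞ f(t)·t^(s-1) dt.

invert the power substitution to get t**2 on [0, 1/2); log(t)/t on [1/2, 1); log(t) on [1, 3/2); …
cuts at sqrt(2)/2, 1, sqrt(6)/2, sqrt(3): linearity sums the 5 kernel integrals
on [0, sqrt(2)/2) integrate f = t**4 against the kernel
∫ log(t**2)/t**2·t^(s-1) over [sqrt(2)/2, 1)
on [1, sqrt(6)/2): add ∫ log(t**2)·t^(s-1) dt
over [sqrt(6)/2, sqrt(3)), the kernel integral of exp(-t**2) enters the sum
on [sqrt(3), ∞) integrate f = t**(-6) against the kernel

(27*2**(s/2)*s**2*(s/2 - 3)*(s/2 + 2)*(s**2/4 - s + 1)*uppergamma(s/2, 3/2) - 27*2**(s/2)*s**2*(s/2 - 3)*(s/2 + 2)*(s**2/4 - s + 1)*uppergamma(s/2, 3) - 27*2**(s/2)*s**2*(s/2 - 3)*(s/2 + 2) + 108*2**(s/2)*(s/2 - 3)*(s/2 + 2)*(s**2/4 - s + 1) - 54*3**(s/2)*s*(s/2 - 3)*(s/2 + 2)*(s**2/4 - s + 1)*log(2) + 54*3**(s/2)*s*(s/2 - 3)*(s/2 + 2)*(s**2/4 - s + 1)*log(3) - 108*3**(s/2)*(s/2 - 3)*(s/2 + 2)*(s**2/4 - s + 1) - 6**(s/2)*s**2*(s/2 + 2)*(s**2/4 - s + 1) + 27*s**3*(s/2 - 3)*(s/2 + 2)*log(2) - 54*s**2*(s/2 - 3)*(s/2 + 2)*log(2) + 54*s**2*(s/2 - 3)*(s/2 + 2) + 27*s**2*(s/2 - 3)*(s**2/4 - s + 1)/4)/(54*2**(s/2)*s**2*(s/2 - 3)*(s/2 + 2)*(s**2/4 - s + 1))
  -4 < Re(s) < 6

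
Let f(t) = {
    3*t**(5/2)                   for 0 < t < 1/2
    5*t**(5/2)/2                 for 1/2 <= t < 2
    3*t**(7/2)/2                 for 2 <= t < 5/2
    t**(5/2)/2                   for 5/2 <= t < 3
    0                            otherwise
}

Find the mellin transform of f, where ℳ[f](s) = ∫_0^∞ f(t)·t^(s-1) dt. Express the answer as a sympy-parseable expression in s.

2**(1/2 - s)*(-128*2**(2*s)*s + 320*2**(2*s) + 650*5**(s + 1/2)*s + 1525*5**(s + 1/2) + 144*6**(s + 1/2)*s + 504*6**(s + 1/2) + 4*s + 14)/(16*(4*s**2 + 24*s + 35))
  Re(s) > -5/2

integrate the 4 segments split at 1/2, 2, 5/2, then add the results
on [0, 1/2) integrate f = 3*t**(5/2) against the kernel
for t in [1/2, 2): the term is ∫ 5*t**(5/2)/2·t^(s-1)
segment [2, 5/2) carries 3*t**(7/2)/2; integrate it
on [5/2, 3) integrate f = t**(5/2)/2 against the kernel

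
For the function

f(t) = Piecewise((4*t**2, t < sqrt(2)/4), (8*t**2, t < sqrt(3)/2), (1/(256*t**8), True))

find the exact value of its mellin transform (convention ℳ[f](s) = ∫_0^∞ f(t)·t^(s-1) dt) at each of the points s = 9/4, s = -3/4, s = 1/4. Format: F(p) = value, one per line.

invert the power substitution to get 4*t on [0, 1/8); 8*t on [1/8, 3/4); 1/(256*t**4) on [3/4, ∞)
remove the common scale on t first: 2*t on [0, 1/4); 4*t on [1/4, 3/2); 1/(16*t**4) on [3/2, ∞)
invert the common scale on t to get t on [0, 1/2); 2*t on [1/2, 3); t**(-4) on [3, ∞)
breakpoints sqrt(2)/4, sqrt(3)/2: one integral from each of the 3 segments
segment 0 to sqrt(2)/4 holds 4*t**2; add its integral
segment sqrt(2)/4 to sqrt(3)/2 holds 8*t**2; add its integral
∫ over [sqrt(3)/2, ∞) of 1/(256*t**8)·t^(s-1) joins the sum

F(9/4) = 2**(5/8)*(-621 + 44780*6**(1/8))/84456
F(-3/4) = 4*2**(1/8)*(-1701 + 3403*6**(5/8))/8505
F(1/4) = 2**(5/8)*(-279 + 3350*6**(1/8))/2511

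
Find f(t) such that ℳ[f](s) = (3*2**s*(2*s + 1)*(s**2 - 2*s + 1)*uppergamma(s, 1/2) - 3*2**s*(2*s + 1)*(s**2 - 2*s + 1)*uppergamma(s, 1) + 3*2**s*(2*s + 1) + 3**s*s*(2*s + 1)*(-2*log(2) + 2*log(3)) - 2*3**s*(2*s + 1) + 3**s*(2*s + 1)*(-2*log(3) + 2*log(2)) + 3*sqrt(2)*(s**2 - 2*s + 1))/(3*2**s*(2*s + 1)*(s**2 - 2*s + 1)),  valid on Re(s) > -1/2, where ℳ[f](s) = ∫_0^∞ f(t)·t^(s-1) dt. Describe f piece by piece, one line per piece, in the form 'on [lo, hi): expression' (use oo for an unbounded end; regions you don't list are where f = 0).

integrate the 3 segments split at 1/2, 1, then add the results
segment 0 to 1/2 holds sqrt(t); add its integral
∫ exp(-t)·t^(s-1) over [1/2, 1)
the [1, 3/2) slice contributes ∫ log(t)/t·t^(s-1) dt

on [0, 1/2): sqrt(t)
on [1/2, 1): exp(-t)
on [1, 3/2): log(t)/t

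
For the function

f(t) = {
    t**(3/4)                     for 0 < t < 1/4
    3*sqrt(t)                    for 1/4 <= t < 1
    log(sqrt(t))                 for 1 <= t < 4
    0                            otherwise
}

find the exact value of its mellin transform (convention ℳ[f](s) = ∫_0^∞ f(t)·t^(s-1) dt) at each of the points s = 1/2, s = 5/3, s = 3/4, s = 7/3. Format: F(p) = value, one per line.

peel off the power substitution: t**(3/2) on [0, 1/2); 3*t on [1/2, 1); log(t) on [1, 2)
split f at 1/4, 1: ℳ[f](s) collects 3 kernel integrals
∫ over [0, 1/4) of t**(3/4)·t^(s-1) joins the sum
∫ 3*sqrt(t)·t^(s-1) over [1/4, 1)
on [1, 4): add ∫ log(sqrt(t))·t^(s-1) dt

F(1/2) = sqrt(2)/10 + 1/4 + 4*log(2)
F(5/3) = -36*2**(1/3)/25 - 9*2**(2/3)/208 + 3*2**(1/6)/232 + 1017/650 + 24*2**(1/3)*log(2)/5
F(3/4) = sqrt(2)*(-748 + 960*log(2) + 607*sqrt(2))/360
F(7/3) = -72*2**(2/3)/49 - 9*2**(1/3)/544 + 3*2**(5/6)/1184 + 1917/1666 + 48*2**(2/3)*log(2)/7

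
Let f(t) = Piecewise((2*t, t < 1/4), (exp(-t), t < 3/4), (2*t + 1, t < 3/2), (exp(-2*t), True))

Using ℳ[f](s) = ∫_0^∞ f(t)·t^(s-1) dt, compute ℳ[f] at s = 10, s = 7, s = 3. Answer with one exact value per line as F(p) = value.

remove the common scale on t first: t on [0, 1/2); exp(-t/2) on [1/2, 3/2); t + 1 on [3/2, 3); …
summing 4 kernel integrals split by 1/4, 3/4, 3/2 yields ℳ[f](s)
between 0 and 1/4 the integrand is 2*t·t^(s-1)
segment [1/4, 3/4) carries exp(-t); integrate it
segment [3/4, 3/2) carries (2*t + 1); integrate it
segment [3/2, ∞) carries exp(-2*t); integrate it

F(10) = -201383466759*exp(-3/4)/262144 + 2477577947/115343360 + 1820151*exp(-3)/256 + 122145247909*exp(-1/4)/262144
F(7) = -6243201*exp(-3/4)/4096 + 13977*exp(-3)/128 + 1009711/114688 + 3786745*exp(-1/4)/4096
F(3) = -65*exp(-3/4)/16 + 17*exp(-3)/8 + 41*exp(-1/4)/16 + 215/64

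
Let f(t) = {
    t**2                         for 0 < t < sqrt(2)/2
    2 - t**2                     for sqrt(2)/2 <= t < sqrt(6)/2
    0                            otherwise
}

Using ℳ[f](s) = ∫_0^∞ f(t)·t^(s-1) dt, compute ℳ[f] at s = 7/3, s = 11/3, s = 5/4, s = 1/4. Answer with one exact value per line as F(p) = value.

F(7/3) = 3*2**(5/6)*(-38 + 93*3**(1/6))/728
F(11/3) = 3*2**(1/6)*(-46 + 105*3**(5/6))/1496
F(5/4) = 2**(3/8)*(-42 + 37*3**(5/8))/65
F(1/4) = 2**(7/8)*(-34 + 33*3**(1/8))/9

strip the power substitution: t on [0, 1/2); 2 - t on [1/2, 3/2)
cuts at sqrt(2)/2: linearity sums the 2 kernel integrals
[0, sqrt(2)/2) adds the kernel integral of t**2
on [sqrt(2)/2, sqrt(6)/2) integrate f = (2 - t**2) against the kernel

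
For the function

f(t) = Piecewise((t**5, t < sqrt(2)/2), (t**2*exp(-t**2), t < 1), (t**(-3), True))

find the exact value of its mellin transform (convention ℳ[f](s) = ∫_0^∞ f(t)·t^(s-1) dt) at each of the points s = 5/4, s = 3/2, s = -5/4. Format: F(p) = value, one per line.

the power substitution comes off first: t**(5/2) on [0, 1/2); t*exp(-t) on [1/2, 1); t**(-3/2) on [1, ∞)
remove the shared t-power first: t**(3/2) on [0, 1/2); exp(-t) on [1/2, 1); t**(-5/2) on [1, ∞)
breakpoints sqrt(2)/2, 1: one integral from each of the 3 segments
on [0, sqrt(2)/2): add ∫ t**5·t^(s-1) dt
on [sqrt(2)/2, 1): add ∫ t**2*exp(-t**2)·t^(s-1) dt
∫ t**(-3)·t^(s-1) over [1, ∞)

F(5/4) = -uppergamma(13/8, 1)/2 + 2**(7/8)/100 + uppergamma(13/8, 1/2)/2 + 4/7
F(3/2) = -uppergamma(7/4, 1)/2 + 2**(3/4)/104 + uppergamma(7/4, 1/2)/2 + 2/3
F(-5/4) = -uppergamma(3/8, 1)/2 + 2**(1/8)/15 + 4/17 + uppergamma(3/8, 1/2)/2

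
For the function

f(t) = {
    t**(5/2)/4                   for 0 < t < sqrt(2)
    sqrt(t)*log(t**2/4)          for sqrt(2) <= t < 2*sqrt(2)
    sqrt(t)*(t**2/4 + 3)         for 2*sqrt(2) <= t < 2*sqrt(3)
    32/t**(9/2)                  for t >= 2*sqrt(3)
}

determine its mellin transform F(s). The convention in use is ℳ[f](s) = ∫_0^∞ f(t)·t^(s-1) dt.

back out the shared t-power: t**2/4 on [0, sqrt(2)); log(t**2/4) on [sqrt(2), 2*sqrt(2)); t**2/4 + 3 on [2*sqrt(2), 2*sqrt(3)); …
strip the common scale on t: t**2 on [0, sqrt(2)/2); log(t**2) on [sqrt(2)/2, sqrt(2)); t**2 + 3 on [sqrt(2), sqrt(3)); …
undo the power substitution: t on [0, 1/2); log(t) on [1/2, 2); t + 3 on [2, 3); …
cuts at sqrt(2), 2*sqrt(2), 2*sqrt(3): linearity sums the 4 kernel integrals
∫ t**(5/2)/4·t^(s-1) over [0, sqrt(2))
over [sqrt(2), 2*sqrt(2)), the kernel integral of sqrt(t)*log(t**2/4) enters the sum
on [2*sqrt(2), 2*sqrt(3)): add ∫ sqrt(t)*(t**2/4 + 3)·t^(s-1) dt
∫ 32/t**(9/2)·t^(s-1) over [2*sqrt(3), ∞)

2**(s/2 + 1/4)*(27*2**(s + 1/2)*(s/2 + 5/4)*(s - 9/2)*(s + 1/2)*log(2) - 54*2**(s + 1/2)*(s/2 + 5/4)*(s - 9/2) - 135*2**(s + 1/2)*(s - 9/2)*(s + 1/2)**2/2 - 81*2**(s + 1/2)*(s - 9/2)*(s + 1/2) - sqrt(3)*6**(s/2 + 1/4)*(s/2 + 5/4)*(s + 1/2)**2 + 81*6**(s/2 + 1/4)*(s - 9/2)*(s + 1/2)**2 + 81*6**(s/2 + 1/4)*(s - 9/2)*(s + 1/2) + 27*(s/2 + 5/4)*(s - 9/2)*(s + 1/2)*log(2) + 27*(s - 9/2)*(s + 1/2)**2/4 + (s - 9/2)*(27*s + 135/2))/(27*(s/2 + 5/4)*(s - 9/2)*(s + 1/2)**2)
  -5/2 < Re(s) < 9/2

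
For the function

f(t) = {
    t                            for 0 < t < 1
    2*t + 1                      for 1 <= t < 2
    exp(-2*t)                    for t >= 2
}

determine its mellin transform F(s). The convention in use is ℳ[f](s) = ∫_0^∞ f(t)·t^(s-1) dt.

summing 3 kernel integrals split by 1, 2 yields ℳ[f](s)
∫ t·t^(s-1) over [0, 1)
segment 1 to 2 holds (2*t + 1); add its integral
for t in [2, ∞): the term is ∫ exp(-2*t)·t^(s-1)

(2**s*s*(s + 1)*uppergamma(s, 4) - 2*4**s*s - 4**s + 5*8**s*s + 8**s)/(4**s*s*(s + 1))
  Re(s) > -1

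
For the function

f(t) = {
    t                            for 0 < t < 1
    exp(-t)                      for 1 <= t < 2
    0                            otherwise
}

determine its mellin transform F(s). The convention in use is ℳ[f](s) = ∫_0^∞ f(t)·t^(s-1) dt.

slice at 1, transform all 2 pieces, and sum them
the [0, 1) slice contributes ∫ t·t^(s-1) dt
segment [1, 2) carries exp(-t); integrate it

((s + 1)*uppergamma(s, 1) - (s + 1)*uppergamma(s, 2) + 1)/(s + 1)
  Re(s) > -1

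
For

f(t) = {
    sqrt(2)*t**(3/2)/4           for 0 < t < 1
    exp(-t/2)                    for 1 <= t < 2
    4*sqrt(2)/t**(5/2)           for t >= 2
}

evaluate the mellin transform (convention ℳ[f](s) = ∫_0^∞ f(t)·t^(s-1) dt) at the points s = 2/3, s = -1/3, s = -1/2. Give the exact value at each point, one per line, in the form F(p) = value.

F(2/3) = -2**(2/3)*uppergamma(2/3, 1) + 3*sqrt(2)/26 + 6*2**(2/3)/11 + 2**(2/3)*uppergamma(2/3, 1/2)
F(-1/3) = -2**(2/3)*uppergamma(-1/3, 1)/2 + 3*2**(2/3)/17 + 3*sqrt(2)/14 + 2**(2/3)*uppergamma(-1/3, 1/2)/2
F(-1/2) = -sqrt(2)*sqrt(pi)*erfc(sqrt(2)/2) - sqrt(2)*exp(-1) + sqrt(2)*sqrt(pi)*erfc(1) + 5*sqrt(2)/12 + 2*exp(-1/2)

reversing the common scale on t: t**(3/2) on [0, 1/2); exp(-t) on [1/2, 1); t**(-5/2) on [1, ∞)
slice at 1, 2, transform all 3 pieces, and sum them
∫ over [0, 1) of sqrt(2)*t**(3/2)/4·t^(s-1) joins the sum
on [1, 2) integrate f = exp(-t/2) against the kernel
between 2 and ∞ the integrand is 4*sqrt(2)/t**(5/2)·t^(s-1)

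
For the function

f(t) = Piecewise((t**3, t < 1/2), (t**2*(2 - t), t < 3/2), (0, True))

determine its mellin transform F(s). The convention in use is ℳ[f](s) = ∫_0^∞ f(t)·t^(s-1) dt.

(9*3**s*(s + 2) + 36*3**s - 2*s - 8)/(8*2**s*(s + 2)*(s + 3))
  Re(s) > -3

back out the shared t-power: t on [0, 1/2); 2 - t on [1/2, 3/2)
slice at 1/2, transform all 2 pieces, and sum them
segment 0 to 1/2 holds t**3; add its integral
[1/2, 3/2) adds the kernel integral of t**2*(2 - t)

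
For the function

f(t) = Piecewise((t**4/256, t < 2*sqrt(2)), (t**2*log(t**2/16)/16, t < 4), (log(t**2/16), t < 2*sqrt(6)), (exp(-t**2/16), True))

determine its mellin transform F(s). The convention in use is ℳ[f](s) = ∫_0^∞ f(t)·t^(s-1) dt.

(2*sqrt(2))**s*(2*2**(s/2)*s**2*(s + 4)*(s**2 + 4*s + 4)*uppergamma(s/2, 3/2) - 8*2**(s/2)*s**2*(s + 4) + 8*2**(s/2)*(s + 4)*(s**2 + 4*s + 4) + 3**(s/2)*s*(s + 4)*(-4*log(2) + 4*log(3))*(s**2 + 4*s + 4) - 8*3**(s/2)*(s + 4)*(s**2 + 4*s + 4) + s**3*(s + 4)*log(4) + 4*s**2*(s + 4)*log(2) + 4*s**2*(s + 4) + s**2*(s**2 + 4*s + 4))/(4*s**2*(s + 4)*(s**2 + 4*s + 4))
  Re(s) > -4

strip the common scale on t: t**4/16 on [0, sqrt(2)); t**2*log(t**2/4)/4 on [sqrt(2), 2); log(t**2/4) on [2, sqrt(6)); …
invert the common scale on t to get t**4 on [0, sqrt(2)/2); t**2*log(t**2) on [sqrt(2)/2, 1); log(t**2) on [1, sqrt(6)/2); …
undo the power substitution: t**2 on [0, 1/2); t*log(t) on [1/2, 1); log(t) on [1, 3/2); …
split f at 2*sqrt(2), 4, 2*sqrt(6): ℳ[f](s) collects 4 kernel integrals
for t in [0, 2*sqrt(2)): the term is ∫ t**4/256·t^(s-1)
between 2*sqrt(2) and 4 the integrand is t**2*log(t**2/16)/16·t^(s-1)
∫ log(t**2/16)·t^(s-1) over [4, 2*sqrt(6))
[2*sqrt(6), ∞) adds the kernel integral of exp(-t**2/16)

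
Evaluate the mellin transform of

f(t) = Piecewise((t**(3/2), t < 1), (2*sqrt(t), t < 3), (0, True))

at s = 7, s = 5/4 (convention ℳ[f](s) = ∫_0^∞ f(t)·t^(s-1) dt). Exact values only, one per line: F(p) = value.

F(7) = -38/255 + 2916*sqrt(3)/5
F(5/4) = -60/77 + 24*3**(3/4)/7

integrate the 2 segments split at 1, then add the results
between 0 and 1 the integrand is t**(3/2)·t^(s-1)
segment [1, 3) carries 2*sqrt(t); integrate it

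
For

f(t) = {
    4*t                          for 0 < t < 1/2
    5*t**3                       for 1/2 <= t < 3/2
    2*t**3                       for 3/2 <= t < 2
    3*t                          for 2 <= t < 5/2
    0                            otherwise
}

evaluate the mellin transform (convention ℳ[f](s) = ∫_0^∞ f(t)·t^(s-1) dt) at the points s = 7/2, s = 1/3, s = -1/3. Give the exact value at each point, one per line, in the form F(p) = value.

F(7/2) = 2187*sqrt(6)/832 + 67747*sqrt(2)/7488 + 625*sqrt(10)/48
F(1/3) = 3*2**(1/3)/10 + 21*2**(2/3)/32 + 243*12**(1/3)/160 + 45*20**(1/3)/16
F(-1/3) = 3*2**(1/3)*(-32*2**(1/3) + 27*3**(2/3) + 59 + 48*5**(2/3))/64

along the cuts 1/2, 3/2, 2, ℳ[f](s) splits into 4 integrals
[0, 1/2) adds the kernel integral of 4*t
∫ 5*t**3·t^(s-1) over [1/2, 3/2)
the [3/2, 2) slice contributes ∫ 2*t**3·t^(s-1) dt
between 2 and 5/2 the integrand is 3*t·t^(s-1)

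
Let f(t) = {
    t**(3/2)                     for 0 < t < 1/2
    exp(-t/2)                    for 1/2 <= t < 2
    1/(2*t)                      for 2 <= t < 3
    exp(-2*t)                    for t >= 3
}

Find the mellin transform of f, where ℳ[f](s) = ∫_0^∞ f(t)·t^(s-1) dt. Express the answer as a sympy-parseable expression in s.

decompose at 1/2, 2, 3; ℳ[f](s) sums the 4 pieces' integrals
on [0, 1/2) integrate f = t**(3/2) against the kernel
the [1/2, 2) slice contributes ∫ exp(-t/2)·t^(s-1) dt
∫ 1/(2*t)·t^(s-1) over [2, 3)
piece [3, ∞): integrate exp(-2*t) against the kernel

(12*24**s*(s - 1)*(2*s + 3)*uppergamma(s, 1/4) - 12*24**s*(s - 1)*(2*s + 3)*uppergamma(s, 1) - 3*24**s*(2*s + 3) + 2*36**s*(2*s + 3) + 12*6**s*(s - 1)*(2*s + 3)*uppergamma(s, 6) + 6*sqrt(2)*6**s*(s - 1))/(12*12**s*(s - 1)*(2*s + 3))
  Re(s) > -3/2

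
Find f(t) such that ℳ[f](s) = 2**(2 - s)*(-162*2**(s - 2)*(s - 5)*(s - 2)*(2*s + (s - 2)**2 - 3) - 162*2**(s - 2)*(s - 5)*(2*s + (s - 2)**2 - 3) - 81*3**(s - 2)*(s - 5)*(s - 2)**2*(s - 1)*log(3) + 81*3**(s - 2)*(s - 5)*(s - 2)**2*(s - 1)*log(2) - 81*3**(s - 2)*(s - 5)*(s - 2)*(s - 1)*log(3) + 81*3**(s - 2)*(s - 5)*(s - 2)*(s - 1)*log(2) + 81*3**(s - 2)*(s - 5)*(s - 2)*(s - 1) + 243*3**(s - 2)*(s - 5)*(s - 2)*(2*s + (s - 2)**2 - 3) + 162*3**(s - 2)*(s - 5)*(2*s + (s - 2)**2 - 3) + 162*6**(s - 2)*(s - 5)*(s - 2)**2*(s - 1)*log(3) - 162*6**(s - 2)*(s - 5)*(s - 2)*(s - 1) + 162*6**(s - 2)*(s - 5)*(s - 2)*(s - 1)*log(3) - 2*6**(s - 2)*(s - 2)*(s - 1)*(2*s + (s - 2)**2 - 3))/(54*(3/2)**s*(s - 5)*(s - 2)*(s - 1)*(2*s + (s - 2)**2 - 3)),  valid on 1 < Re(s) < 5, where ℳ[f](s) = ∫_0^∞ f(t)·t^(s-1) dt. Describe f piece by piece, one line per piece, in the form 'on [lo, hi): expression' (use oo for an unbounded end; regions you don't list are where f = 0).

peel off the common scale on t: 1/t on [0, 1); (t + 3)/t**2 on [1, 3/2); log(t)/t on [3/2, 3); …
remove the shared t-power first: 1 on [0, 1); (t + 3)/t on [1, 3/2); log(t) on [3/2, 3); …
reversing the shared t-power: t on [0, 1); t + 3 on [1, 3/2); t*log(t) on [3/2, 3); …
linearity at 2/3, 1, 2 turns ℳ[f](s) into 4 summed integrals
over [0, 2/3), the kernel integral of 2/(3*t) enters the sum
over [2/3, 1), the kernel integral of 4*(3*t/2 + 3)/(9*t**2) enters the sum
∫ 2*log(3*t/2)/(3*t)·t^(s-1) over [1, 2)
∫ over [2, ∞) of 32/(243*t**5)·t^(s-1) joins the sum

on [0, 2/3): 2/(3*t)
on [2/3, 1): 4*(3*t/2 + 3)/(9*t**2)
on [1, 2): 2*log(3*t/2)/(3*t)
on [2, oo): 32/(243*t**5)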